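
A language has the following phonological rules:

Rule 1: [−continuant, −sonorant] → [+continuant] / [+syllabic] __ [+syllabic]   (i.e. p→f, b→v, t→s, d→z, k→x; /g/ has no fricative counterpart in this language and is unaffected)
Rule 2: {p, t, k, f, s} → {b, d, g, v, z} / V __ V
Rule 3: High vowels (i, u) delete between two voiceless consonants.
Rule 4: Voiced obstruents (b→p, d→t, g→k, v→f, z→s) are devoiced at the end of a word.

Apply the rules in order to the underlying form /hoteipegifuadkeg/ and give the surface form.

hozeivegivuadkek

Rule 1 (intervocalic spirantization): /t/ is a stop between vowels /o/ and /e/, so it spirantizes to the fricative [s]. /p/ is a stop between vowels /i/ and /e/, so it spirantizes to the fricative [f]. /hoteipegifuadkeg/ → hoseifegifuadkeg.
Rule 2 (intervocalic voicing): /s/ is a voiceless obstruent between vowels /o/ and /e/, so it voices to [z]. /f/ is a voiceless obstruent between vowels /i/ and /e/, so it voices to [v]. /f/ is a voiceless obstruent between vowels /i/ and /u/, so it voices to [v]. /hoseifegifuadkeg/ → hozeivegivuadkeg.
Rule 3 (high vowel syncope): no segment meets the environment; /hozeivegivuadkeg/ is unchanged.
Rule 4 (final devoicing): /g/ is a voiced obstruent in word-final position, so it devoices to [k]. /hozeivegivuadkeg/ → hozeivegivuadkek.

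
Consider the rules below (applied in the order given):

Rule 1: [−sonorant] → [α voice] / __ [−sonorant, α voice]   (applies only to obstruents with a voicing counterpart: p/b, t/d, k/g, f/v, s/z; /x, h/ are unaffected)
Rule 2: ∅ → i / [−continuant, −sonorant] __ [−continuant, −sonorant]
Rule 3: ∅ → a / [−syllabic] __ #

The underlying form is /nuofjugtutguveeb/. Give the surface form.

nuofjukitudiguveeba

Rule 1 (regressive voicing assimilation): /g/ precedes the voiceless obstruent /t/, so it devoices to [k] by assimilation. /t/ precedes the voiced obstruent /g/, so it voices to [d] by assimilation. /nuofjugtutguveeb/ → nuofjuktudguveeb.
Rule 2 (stop-cluster i-epenthesis): /k/ and /t/ form a stop–stop cluster, so [i] is inserted between them. /d/ and /g/ form a stop–stop cluster, so [i] is inserted between them. /nuofjuktudguveeb/ → nuofjukitudiguveeb.
Rule 3 (final a-epenthesis): the form ends in the consonant /b/, so [a] is inserted word-finally. /nuofjukitudiguveeb/ → nuofjukitudiguveeba.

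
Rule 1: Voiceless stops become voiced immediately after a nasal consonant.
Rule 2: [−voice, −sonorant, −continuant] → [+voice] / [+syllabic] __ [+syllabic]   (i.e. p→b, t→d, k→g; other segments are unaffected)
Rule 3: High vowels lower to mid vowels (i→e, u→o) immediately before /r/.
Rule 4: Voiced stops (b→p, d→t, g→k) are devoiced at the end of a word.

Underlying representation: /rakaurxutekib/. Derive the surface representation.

Rule 1 (post-nasal voicing): no segment meets the environment; /rakaurxutekib/ is unchanged.
Rule 2 (intervocalic voicing): /k/ is a voiceless stop between vowels /a/ and /a/, so it voices to [g]. /t/ is a voiceless stop between vowels /u/ and /e/, so it voices to [d]. /k/ is a voiceless stop between vowels /e/ and /i/, so it voices to [g]. /rakaurxutekib/ → ragaurxudegib.
Rule 3 (pre-rhotic lowering): /u/ is a high vowel immediately before /r/, so it lowers to [o]. /ragaurxudegib/ → ragaorxudegib.
Rule 4 (final devoicing): /b/ is a voiced stop in word-final position, so it devoices to [p]. /ragaorxudegib/ → ragaorxudegip.

ragaorxudegip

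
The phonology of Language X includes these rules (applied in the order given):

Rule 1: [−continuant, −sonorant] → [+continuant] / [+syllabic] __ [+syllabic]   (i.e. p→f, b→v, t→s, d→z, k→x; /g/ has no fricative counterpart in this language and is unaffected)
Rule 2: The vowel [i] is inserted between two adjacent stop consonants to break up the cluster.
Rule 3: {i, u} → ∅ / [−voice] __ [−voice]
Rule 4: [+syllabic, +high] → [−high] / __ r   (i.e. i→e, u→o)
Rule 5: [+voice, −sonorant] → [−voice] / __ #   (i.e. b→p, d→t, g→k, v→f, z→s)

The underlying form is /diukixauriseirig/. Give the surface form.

Rule 1 (intervocalic spirantization): /k/ is a stop between vowels /u/ and /i/, so it spirantizes to the fricative [x]. /diukixauriseirig/ → diuxixauriseirig.
Rule 2 (stop-cluster i-epenthesis): no segment meets the environment; /diuxixauriseirig/ is unchanged.
Rule 3 (high vowel syncope): /i/ is a high vowel flanked by voiceless consonants /x/ and /x/, so it deletes. /diuxixauriseirig/ → diuxxauriseirig.
Rule 4 (pre-rhotic lowering): /u/ is a high vowel immediately before /r/, so it lowers to [o]. /i/ is a high vowel immediately before /r/, so it lowers to [e]. /diuxxauriseirig/ → diuxxaoriseerig.
Rule 5 (final devoicing): /g/ is a voiced obstruent in word-final position, so it devoices to [k]. /diuxxaoriseerig/ → diuxxaoriseerik.

diuxxaoriseerik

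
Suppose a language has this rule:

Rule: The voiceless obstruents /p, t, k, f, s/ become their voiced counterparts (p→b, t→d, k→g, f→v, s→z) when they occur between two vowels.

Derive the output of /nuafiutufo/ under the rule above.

/f/ is a voiceless obstruent between vowels /a/ and /i/, so it voices to [v].
/t/ is a voiceless obstruent between vowels /u/ and /u/, so it voices to [d].
/f/ is a voiceless obstruent between vowels /u/ and /o/, so it voices to [v].
Surface form: [nuaviuduvo].

nuaviuduvo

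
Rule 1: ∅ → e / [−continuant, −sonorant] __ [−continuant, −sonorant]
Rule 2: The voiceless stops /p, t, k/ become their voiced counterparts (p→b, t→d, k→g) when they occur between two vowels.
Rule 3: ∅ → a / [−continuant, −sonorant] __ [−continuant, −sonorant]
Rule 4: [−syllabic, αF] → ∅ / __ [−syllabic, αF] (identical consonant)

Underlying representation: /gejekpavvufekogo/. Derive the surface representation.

gejegebavufegogo

Rule 1 (stop-cluster e-epenthesis): /k/ and /p/ form a stop–stop cluster, so [e] is inserted between them. /gejekpavvufekogo/ → gejekepavvufekogo.
Rule 2 (intervocalic voicing): /k/ is a voiceless stop between vowels /e/ and /e/, so it voices to [g]. /p/ is a voiceless stop between vowels /e/ and /a/, so it voices to [b]. /k/ is a voiceless stop between vowels /e/ and /o/, so it voices to [g]. /gejekepavvufekogo/ → gejegebavvufegogo.
Rule 3 (stop-cluster a-epenthesis): no segment meets the environment; /gejegebavvufegogo/ is unchanged.
Rule 4 (degemination): /vv/ is a geminate; the first /v/ deletes. /gejegebavvufegogo/ → gejegebavufegogo.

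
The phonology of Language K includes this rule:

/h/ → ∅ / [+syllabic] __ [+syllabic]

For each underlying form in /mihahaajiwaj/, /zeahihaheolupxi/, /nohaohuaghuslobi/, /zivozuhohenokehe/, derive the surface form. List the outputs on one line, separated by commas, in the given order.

/mihahaajiwaj/: /h/ occurs between vowels /i/ and /a/, so it deletes. /h/ occurs between vowels /a/ and /a/, so it deletes. → [miaaajiwaj].
/zeahihaheolupxi/: /h/ occurs between vowels /a/ and /i/, so it deletes. /h/ occurs between vowels /i/ and /a/, so it deletes. /h/ occurs between vowels /a/ and /e/, so it deletes. → [zeaiaeolupxi].
/nohaohuaghuslobi/: /h/ occurs between vowels /o/ and /a/, so it deletes. /h/ occurs between vowels /o/ and /u/, so it deletes. → [noaouaghuslobi].
/zivozuhohenokehe/: /h/ occurs between vowels /u/ and /o/, so it deletes. /h/ occurs between vowels /o/ and /e/, so it deletes. /h/ occurs between vowels /e/ and /e/, so it deletes. → [zivozuoenokee].

miaaajiwaj, zeaiaeolupxi, noaouaghuslobi, zivozuoenokee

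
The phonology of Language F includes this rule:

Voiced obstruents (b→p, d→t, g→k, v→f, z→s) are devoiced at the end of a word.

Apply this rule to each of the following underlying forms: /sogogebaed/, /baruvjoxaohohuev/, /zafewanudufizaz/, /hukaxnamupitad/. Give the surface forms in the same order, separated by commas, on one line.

sogogebaet, baruvjoxaohohuef, zafewanudufizas, hukaxnamupitat

/sogogebaed/: /d/ is a voiced obstruent in word-final position, so it devoices to [t]. → [sogogebaet].
/baruvjoxaohohuev/: /v/ is a voiced obstruent in word-final position, so it devoices to [f]. → [baruvjoxaohohuef].
/zafewanudufizaz/: /z/ is a voiced obstruent in word-final position, so it devoices to [s]. → [zafewanudufizas].
/hukaxnamupitad/: /d/ is a voiced obstruent in word-final position, so it devoices to [t]. → [hukaxnamupitat].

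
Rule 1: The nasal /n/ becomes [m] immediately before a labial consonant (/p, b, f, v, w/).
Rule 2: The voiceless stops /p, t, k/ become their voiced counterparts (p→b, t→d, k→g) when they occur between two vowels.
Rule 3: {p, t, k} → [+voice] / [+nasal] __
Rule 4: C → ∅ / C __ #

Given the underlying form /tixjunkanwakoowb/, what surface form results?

tixjungamwagoow

Rule 1 (nasal place assimilation): /n/ precedes the labial consonant /w/, so it assimilates in place to [m]. /tixjunkanwakoowb/ → tixjunkamwakoowb.
Rule 2 (intervocalic voicing): /k/ is a voiceless stop between vowels /a/ and /o/, so it voices to [g]. /tixjunkamwakoowb/ → tixjunkamwagoowb.
Rule 3 (post-nasal voicing): /k/ is a voiceless stop immediately after the nasal /n/, so it voices to [g]. /tixjunkamwagoowb/ → tixjungamwagoowb.
Rule 4 (final cluster simplification): /b/ is the second consonant of a word-final cluster /wb/, so it deletes. /tixjungamwagoowb/ → tixjungamwagoow.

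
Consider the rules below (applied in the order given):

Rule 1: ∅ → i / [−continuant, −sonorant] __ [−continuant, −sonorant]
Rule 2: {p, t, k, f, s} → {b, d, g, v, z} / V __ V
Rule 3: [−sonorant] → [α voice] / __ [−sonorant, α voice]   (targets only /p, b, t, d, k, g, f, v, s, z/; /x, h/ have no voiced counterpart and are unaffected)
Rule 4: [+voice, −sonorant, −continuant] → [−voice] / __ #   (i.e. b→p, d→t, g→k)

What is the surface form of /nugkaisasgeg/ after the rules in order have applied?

nugigaizazgek

Rule 1 (stop-cluster i-epenthesis): /g/ and /k/ form a stop–stop cluster, so [i] is inserted between them. /nugkaisasgeg/ → nugikaisasgeg.
Rule 2 (intervocalic voicing): /k/ is a voiceless obstruent between vowels /i/ and /a/, so it voices to [g]. /s/ is a voiceless obstruent between vowels /i/ and /a/, so it voices to [z]. /nugikaisasgeg/ → nugigaizasgeg.
Rule 3 (regressive voicing assimilation): /s/ precedes the voiced obstruent /g/, so it voices to [z] by assimilation. /nugigaizasgeg/ → nugigaizazgeg.
Rule 4 (final devoicing): /g/ is a voiced stop in word-final position, so it devoices to [k]. /nugigaizazgeg/ → nugigaizazgek.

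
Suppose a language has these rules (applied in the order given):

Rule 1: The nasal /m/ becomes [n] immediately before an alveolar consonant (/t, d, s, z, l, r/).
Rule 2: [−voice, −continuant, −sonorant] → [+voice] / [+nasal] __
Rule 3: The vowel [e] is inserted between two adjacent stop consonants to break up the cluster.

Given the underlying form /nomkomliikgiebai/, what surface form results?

nomgonliikegiebai

Rule 1 (nasal place assimilation): /m/ precedes the alveolar consonant /l/, so it assimilates in place to [n]. /nomkomliikgiebai/ → nomkonliikgiebai.
Rule 2 (post-nasal voicing): /k/ is a voiceless stop immediately after the nasal /m/, so it voices to [g]. /nomkonliikgiebai/ → nomgonliikgiebai.
Rule 3 (stop-cluster e-epenthesis): /k/ and /g/ form a stop–stop cluster, so [e] is inserted between them. /nomgonliikgiebai/ → nomgonliikegiebai.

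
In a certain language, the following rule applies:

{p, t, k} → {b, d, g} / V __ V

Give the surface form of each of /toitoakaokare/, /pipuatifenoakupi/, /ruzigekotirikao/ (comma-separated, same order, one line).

/toitoakaokare/: /t/ is a voiceless stop between vowels /i/ and /o/, so it voices to [d]. /k/ is a voiceless stop between vowels /a/ and /a/, so it voices to [g]. /k/ is a voiceless stop between vowels /o/ and /a/, so it voices to [g]. → [toidoagaogare].
/pipuatifenoakupi/: /p/ is a voiceless stop between vowels /i/ and /u/, so it voices to [b]. /t/ is a voiceless stop between vowels /a/ and /i/, so it voices to [d]. /k/ is a voiceless stop between vowels /a/ and /u/, so it voices to [g]. /p/ is a voiceless stop between vowels /u/ and /i/, so it voices to [b]. → [pibuadifenoagubi].
/ruzigekotirikao/: /k/ is a voiceless stop between vowels /e/ and /o/, so it voices to [g]. /t/ is a voiceless stop between vowels /o/ and /i/, so it voices to [d]. /k/ is a voiceless stop between vowels /i/ and /a/, so it voices to [g]. → [ruzigegodirigao].

toidoagaogare, pibuadifenoagubi, ruzigegodirigao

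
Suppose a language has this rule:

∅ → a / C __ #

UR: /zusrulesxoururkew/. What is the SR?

zusrulesxoururkewa

the form ends in the consonant /w/, so [a] is inserted word-finally.
Surface form: [zusrulesxoururkewa].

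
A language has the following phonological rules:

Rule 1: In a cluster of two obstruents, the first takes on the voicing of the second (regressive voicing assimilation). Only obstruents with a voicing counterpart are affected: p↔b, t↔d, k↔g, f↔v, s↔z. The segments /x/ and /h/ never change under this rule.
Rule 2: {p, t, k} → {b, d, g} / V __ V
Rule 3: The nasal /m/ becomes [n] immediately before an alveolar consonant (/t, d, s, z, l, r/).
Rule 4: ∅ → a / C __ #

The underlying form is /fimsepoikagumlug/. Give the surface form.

Rule 1 (regressive voicing assimilation): no segment meets the environment; /fimsepoikagumlug/ is unchanged.
Rule 2 (intervocalic voicing): /p/ is a voiceless stop between vowels /e/ and /o/, so it voices to [b]. /k/ is a voiceless stop between vowels /i/ and /a/, so it voices to [g]. /fimsepoikagumlug/ → fimseboigagumlug.
Rule 3 (nasal place assimilation): /m/ precedes the alveolar consonant /s/, so it assimilates in place to [n]. /m/ precedes the alveolar consonant /l/, so it assimilates in place to [n]. /fimseboigagumlug/ → finseboigagunlug.
Rule 4 (final a-epenthesis): the form ends in the consonant /g/, so [a] is inserted word-finally. /finseboigagunlug/ → finseboigagunluga.

finseboigagunluga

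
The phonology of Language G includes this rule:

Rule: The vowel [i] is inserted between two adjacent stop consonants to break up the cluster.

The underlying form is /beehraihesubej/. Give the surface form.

beehraihesubej

No segment of /beehraihesubej/ meets the structural description of the rule, so the form surfaces unchanged.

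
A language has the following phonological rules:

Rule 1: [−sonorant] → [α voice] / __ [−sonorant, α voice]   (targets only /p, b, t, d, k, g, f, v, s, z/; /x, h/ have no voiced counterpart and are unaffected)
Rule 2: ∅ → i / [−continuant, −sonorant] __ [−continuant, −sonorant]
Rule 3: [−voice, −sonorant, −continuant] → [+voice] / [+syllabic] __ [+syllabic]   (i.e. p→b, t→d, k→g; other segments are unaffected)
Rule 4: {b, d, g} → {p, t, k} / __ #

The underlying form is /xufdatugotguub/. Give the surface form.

Rule 1 (regressive voicing assimilation): /f/ precedes the voiced obstruent /d/, so it voices to [v] by assimilation. /t/ precedes the voiced obstruent /g/, so it voices to [d] by assimilation. /xufdatugotguub/ → xuvdatugodguub.
Rule 2 (stop-cluster i-epenthesis): /d/ and /g/ form a stop–stop cluster, so [i] is inserted between them. /xuvdatugodguub/ → xuvdatugodiguub.
Rule 3 (intervocalic voicing): /t/ is a voiceless stop between vowels /a/ and /u/, so it voices to [d]. /xuvdatugodiguub/ → xuvdadugodiguub.
Rule 4 (final devoicing): /b/ is a voiced stop in word-final position, so it devoices to [p]. /xuvdadugodiguub/ → xuvdadugodiguup.

xuvdadugodiguup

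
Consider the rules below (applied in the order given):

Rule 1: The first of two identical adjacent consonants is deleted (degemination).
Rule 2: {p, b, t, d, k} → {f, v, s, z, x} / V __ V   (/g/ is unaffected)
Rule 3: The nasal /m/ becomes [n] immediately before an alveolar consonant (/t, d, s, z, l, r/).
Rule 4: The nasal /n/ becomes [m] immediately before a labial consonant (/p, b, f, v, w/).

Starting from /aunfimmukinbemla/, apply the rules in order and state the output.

Rule 1 (degemination): /mm/ is a geminate; the first /m/ deletes. /aunfimmukinbemla/ → aunfimukinbemla.
Rule 2 (intervocalic spirantization): /k/ is a stop between vowels /u/ and /i/, so it spirantizes to the fricative [x]. /aunfimukinbemla/ → aunfimuxinbemla.
Rule 3 (nasal place assimilation): /m/ precedes the alveolar consonant /l/, so it assimilates in place to [n]. /aunfimuxinbemla/ → aunfimuxinbenla.
Rule 4 (nasal place assimilation): /n/ precedes the labial consonant /f/, so it assimilates in place to [m]. /n/ precedes the labial consonant /b/, so it assimilates in place to [m]. /aunfimuxinbenla/ → aumfimuximbenla.

aumfimuximbenla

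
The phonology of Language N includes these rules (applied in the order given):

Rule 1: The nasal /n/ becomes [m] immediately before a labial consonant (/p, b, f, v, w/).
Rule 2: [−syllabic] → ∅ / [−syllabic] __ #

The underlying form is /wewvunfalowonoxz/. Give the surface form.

Rule 1 (nasal place assimilation): /n/ precedes the labial consonant /f/, so it assimilates in place to [m]. /wewvunfalowonoxz/ → wewvumfalowonoxz.
Rule 2 (final cluster simplification): /z/ is the second consonant of a word-final cluster /xz/, so it deletes. /wewvumfalowonoxz/ → wewvumfalowonox.

wewvumfalowonox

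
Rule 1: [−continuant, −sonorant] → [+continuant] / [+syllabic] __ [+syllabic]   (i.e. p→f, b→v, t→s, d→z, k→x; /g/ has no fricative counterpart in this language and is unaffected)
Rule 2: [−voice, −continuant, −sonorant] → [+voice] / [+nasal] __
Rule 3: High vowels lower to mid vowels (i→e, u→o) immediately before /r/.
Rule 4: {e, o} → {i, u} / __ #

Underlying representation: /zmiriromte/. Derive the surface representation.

zmereromdi

Rule 1 (intervocalic spirantization): no segment meets the environment; /zmiriromte/ is unchanged.
Rule 2 (post-nasal voicing): /t/ is a voiceless stop immediately after the nasal /m/, so it voices to [d]. /zmiriromte/ → zmiriromde.
Rule 3 (pre-rhotic lowering): /i/ is a high vowel immediately before /r/, so it lowers to [e]. /i/ is a high vowel immediately before /r/, so it lowers to [e]. /zmiriromde/ → zmereromde.
Rule 4 (final vowel raising): /e/ is a mid vowel in word-final position, so it raises to [i]. /zmereromde/ → zmereromdi.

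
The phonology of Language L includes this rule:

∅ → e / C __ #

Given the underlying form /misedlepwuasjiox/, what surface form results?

the form ends in the consonant /x/, so [e] is inserted word-finally.
Surface form: [misedlepwuasjioxe].

misedlepwuasjioxe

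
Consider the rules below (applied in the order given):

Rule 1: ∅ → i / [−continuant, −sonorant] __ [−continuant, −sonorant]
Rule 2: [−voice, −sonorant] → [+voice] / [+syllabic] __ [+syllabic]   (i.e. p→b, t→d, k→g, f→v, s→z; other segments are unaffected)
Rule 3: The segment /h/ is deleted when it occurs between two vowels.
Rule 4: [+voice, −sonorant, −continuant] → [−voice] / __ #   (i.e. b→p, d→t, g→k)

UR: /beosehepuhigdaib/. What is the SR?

beozeebuigidaip

Rule 1 (stop-cluster i-epenthesis): /g/ and /d/ form a stop–stop cluster, so [i] is inserted between them. /beosehepuhigdaib/ → beosehepuhigidaib.
Rule 2 (intervocalic voicing): /s/ is a voiceless obstruent between vowels /o/ and /e/, so it voices to [z]. /p/ is a voiceless obstruent between vowels /e/ and /u/, so it voices to [b]. /beosehepuhigidaib/ → beozehebuhigidaib.
Rule 3 (intervocalic h-deletion): /h/ occurs between vowels /e/ and /e/, so it deletes. /h/ occurs between vowels /u/ and /i/, so it deletes. /beozehebuhigidaib/ → beozeebuigidaib.
Rule 4 (final devoicing): /b/ is a voiced stop in word-final position, so it devoices to [p]. /beozeebuigidaib/ → beozeebuigidaip.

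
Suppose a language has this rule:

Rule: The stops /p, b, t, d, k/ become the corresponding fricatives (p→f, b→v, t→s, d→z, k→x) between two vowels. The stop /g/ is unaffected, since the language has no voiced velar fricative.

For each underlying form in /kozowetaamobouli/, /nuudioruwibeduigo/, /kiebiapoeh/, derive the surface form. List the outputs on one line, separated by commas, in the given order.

/kozowetaamobouli/: /t/ is a stop between vowels /e/ and /a/, so it spirantizes to the fricative [s]. /b/ is a stop between vowels /o/ and /o/, so it spirantizes to the fricative [v]. → [kozowesaamovouli].
/nuudioruwibeduigo/: /d/ is a stop between vowels /u/ and /i/, so it spirantizes to the fricative [z]. /b/ is a stop between vowels /i/ and /e/, so it spirantizes to the fricative [v]. /d/ is a stop between vowels /e/ and /u/, so it spirantizes to the fricative [z]. → [nuuzioruwivezuigo].
/kiebiapoeh/: /b/ is a stop between vowels /e/ and /i/, so it spirantizes to the fricative [v]. /p/ is a stop between vowels /a/ and /o/, so it spirantizes to the fricative [f]. → [kieviafoeh].

kozowesaamovouli, nuuzioruwivezuigo, kieviafoeh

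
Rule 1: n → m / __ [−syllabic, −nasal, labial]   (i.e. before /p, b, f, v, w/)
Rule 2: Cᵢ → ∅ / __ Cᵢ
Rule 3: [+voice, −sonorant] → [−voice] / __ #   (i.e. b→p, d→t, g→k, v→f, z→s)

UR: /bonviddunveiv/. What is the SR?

Rule 1 (nasal place assimilation): /n/ precedes the labial consonant /v/, so it assimilates in place to [m]. /n/ precedes the labial consonant /v/, so it assimilates in place to [m]. /bonviddunveiv/ → bomviddumveiv.
Rule 2 (degemination): /dd/ is a geminate; the first /d/ deletes. /bomviddumveiv/ → bomvidumveiv.
Rule 3 (final devoicing): /v/ is a voiced obstruent in word-final position, so it devoices to [f]. /bomvidumveiv/ → bomvidumveif.

bomvidumveif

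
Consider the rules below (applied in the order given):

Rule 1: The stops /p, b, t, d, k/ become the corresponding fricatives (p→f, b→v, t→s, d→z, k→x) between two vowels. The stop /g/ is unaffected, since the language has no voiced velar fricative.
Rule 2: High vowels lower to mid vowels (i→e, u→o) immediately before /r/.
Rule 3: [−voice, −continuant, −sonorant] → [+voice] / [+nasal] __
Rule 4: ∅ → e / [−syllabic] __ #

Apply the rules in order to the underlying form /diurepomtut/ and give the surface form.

diorefomdute

Rule 1 (intervocalic spirantization): /p/ is a stop between vowels /e/ and /o/, so it spirantizes to the fricative [f]. /diurepomtut/ → diurefomtut.
Rule 2 (pre-rhotic lowering): /u/ is a high vowel immediately before /r/, so it lowers to [o]. /diurefomtut/ → diorefomtut.
Rule 3 (post-nasal voicing): /t/ is a voiceless stop immediately after the nasal /m/, so it voices to [d]. /diorefomtut/ → diorefomdut.
Rule 4 (final e-epenthesis): the form ends in the consonant /t/, so [e] is inserted word-finally. /diorefomdut/ → diorefomdute.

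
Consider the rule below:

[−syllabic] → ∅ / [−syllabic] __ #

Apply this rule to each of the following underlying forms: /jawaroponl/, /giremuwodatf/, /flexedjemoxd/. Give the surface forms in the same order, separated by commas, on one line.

jawaropon, giremuwodat, flexedjemox

/jawaroponl/: /l/ is the second consonant of a word-final cluster /nl/, so it deletes. → [jawaropon].
/giremuwodatf/: /f/ is the second consonant of a word-final cluster /tf/, so it deletes. → [giremuwodat].
/flexedjemoxd/: /d/ is the second consonant of a word-final cluster /xd/, so it deletes. → [flexedjemox].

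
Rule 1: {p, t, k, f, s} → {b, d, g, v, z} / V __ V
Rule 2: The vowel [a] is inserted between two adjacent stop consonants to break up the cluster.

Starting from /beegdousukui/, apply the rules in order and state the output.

Rule 1 (intervocalic voicing): /s/ is a voiceless obstruent between vowels /u/ and /u/, so it voices to [z]. /k/ is a voiceless obstruent between vowels /u/ and /u/, so it voices to [g]. /beegdousukui/ → beegdouzugui.
Rule 2 (stop-cluster a-epenthesis): /g/ and /d/ form a stop–stop cluster, so [a] is inserted between them. /beegdouzugui/ → beegadouzugui.

beegadouzugui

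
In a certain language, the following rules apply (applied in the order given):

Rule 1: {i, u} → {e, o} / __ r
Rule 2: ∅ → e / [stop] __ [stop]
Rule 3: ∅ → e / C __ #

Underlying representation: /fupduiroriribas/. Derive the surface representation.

fupedueroreribase

Rule 1 (pre-rhotic lowering): /i/ is a high vowel immediately before /r/, so it lowers to [e]. /i/ is a high vowel immediately before /r/, so it lowers to [e]. /fupduiroriribas/ → fupdueroreribas.
Rule 2 (stop-cluster e-epenthesis): /p/ and /d/ form a stop–stop cluster, so [e] is inserted between them. /fupdueroreribas/ → fupedueroreribas.
Rule 3 (final e-epenthesis): the form ends in the consonant /s/, so [e] is inserted word-finally. /fupedueroreribas/ → fupedueroreribase.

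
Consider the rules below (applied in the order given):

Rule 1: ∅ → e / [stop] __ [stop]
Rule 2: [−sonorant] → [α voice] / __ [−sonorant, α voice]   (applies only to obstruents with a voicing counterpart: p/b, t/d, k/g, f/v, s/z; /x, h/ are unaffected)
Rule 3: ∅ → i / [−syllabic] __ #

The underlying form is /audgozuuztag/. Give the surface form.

audegozuustagi

Rule 1 (stop-cluster e-epenthesis): /d/ and /g/ form a stop–stop cluster, so [e] is inserted between them. /audgozuuztag/ → audegozuuztag.
Rule 2 (regressive voicing assimilation): /z/ precedes the voiceless obstruent /t/, so it devoices to [s] by assimilation. /audegozuuztag/ → audegozuustag.
Rule 3 (final i-epenthesis): the form ends in the consonant /g/, so [i] is inserted word-finally. /audegozuustag/ → audegozuustagi.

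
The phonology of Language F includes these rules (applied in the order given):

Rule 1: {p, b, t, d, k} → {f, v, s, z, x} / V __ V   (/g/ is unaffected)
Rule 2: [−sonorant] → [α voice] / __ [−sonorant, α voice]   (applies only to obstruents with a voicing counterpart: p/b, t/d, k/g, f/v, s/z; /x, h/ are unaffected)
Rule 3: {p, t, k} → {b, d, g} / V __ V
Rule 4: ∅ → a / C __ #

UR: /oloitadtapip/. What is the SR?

Rule 1 (intervocalic spirantization): /t/ is a stop between vowels /i/ and /a/, so it spirantizes to the fricative [s]. /p/ is a stop between vowels /a/ and /i/, so it spirantizes to the fricative [f]. /oloitadtapip/ → oloisadtafip.
Rule 2 (regressive voicing assimilation): /d/ precedes the voiceless obstruent /t/, so it devoices to [t] by assimilation. /oloisadtafip/ → oloisattafip.
Rule 3 (intervocalic voicing): no segment meets the environment; /oloisattafip/ is unchanged.
Rule 4 (final a-epenthesis): the form ends in the consonant /p/, so [a] is inserted word-finally. /oloisattafip/ → oloisattafipa.

oloisattafipa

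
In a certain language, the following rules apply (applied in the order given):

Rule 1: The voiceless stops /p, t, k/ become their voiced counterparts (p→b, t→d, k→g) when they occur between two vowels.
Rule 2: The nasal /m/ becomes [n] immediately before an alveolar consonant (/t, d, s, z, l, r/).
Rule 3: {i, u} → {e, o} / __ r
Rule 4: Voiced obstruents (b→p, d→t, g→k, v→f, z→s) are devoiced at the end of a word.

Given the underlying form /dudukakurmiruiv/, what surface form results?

Rule 1 (intervocalic voicing): /k/ is a voiceless stop between vowels /u/ and /a/, so it voices to [g]. /k/ is a voiceless stop between vowels /a/ and /u/, so it voices to [g]. /dudukakurmiruiv/ → dudugagurmiruiv.
Rule 2 (nasal place assimilation): no segment meets the environment; /dudugagurmiruiv/ is unchanged.
Rule 3 (pre-rhotic lowering): /u/ is a high vowel immediately before /r/, so it lowers to [o]. /i/ is a high vowel immediately before /r/, so it lowers to [e]. /dudugagurmiruiv/ → dudugagormeruiv.
Rule 4 (final devoicing): /v/ is a voiced obstruent in word-final position, so it devoices to [f]. /dudugagormeruiv/ → dudugagormeruif.

dudugagormeruif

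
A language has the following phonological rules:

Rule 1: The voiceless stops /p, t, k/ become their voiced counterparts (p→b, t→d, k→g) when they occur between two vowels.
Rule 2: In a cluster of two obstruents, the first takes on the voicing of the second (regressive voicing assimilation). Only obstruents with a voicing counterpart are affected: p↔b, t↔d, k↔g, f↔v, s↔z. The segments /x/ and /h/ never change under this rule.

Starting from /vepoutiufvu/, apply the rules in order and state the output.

Rule 1 (intervocalic voicing): /p/ is a voiceless stop between vowels /e/ and /o/, so it voices to [b]. /t/ is a voiceless stop between vowels /u/ and /i/, so it voices to [d]. /vepoutiufvu/ → veboudiufvu.
Rule 2 (regressive voicing assimilation): /f/ precedes the voiced obstruent /v/, so it voices to [v] by assimilation. /veboudiufvu/ → veboudiuvvu.

veboudiuvvu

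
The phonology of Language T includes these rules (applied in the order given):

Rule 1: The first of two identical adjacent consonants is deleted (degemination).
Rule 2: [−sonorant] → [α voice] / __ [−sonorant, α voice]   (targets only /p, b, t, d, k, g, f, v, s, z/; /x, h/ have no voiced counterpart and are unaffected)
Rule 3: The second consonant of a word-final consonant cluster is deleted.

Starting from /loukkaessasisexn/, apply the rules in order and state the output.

loukaesasisex

Rule 1 (degemination): /kk/ is a geminate; the first /k/ deletes. /ss/ is a geminate; the first /s/ deletes. /loukkaessasisexn/ → loukaesasisexn.
Rule 2 (regressive voicing assimilation): no segment meets the environment; /loukaesasisexn/ is unchanged.
Rule 3 (final cluster simplification): /n/ is the second consonant of a word-final cluster /xn/, so it deletes. /loukaesasisexn/ → loukaesasisex.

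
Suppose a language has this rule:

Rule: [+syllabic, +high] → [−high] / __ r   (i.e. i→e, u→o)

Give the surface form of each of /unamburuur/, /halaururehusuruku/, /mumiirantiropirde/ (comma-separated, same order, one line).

unamboruor, halaororehusoruku, mumieranteroperde

/unamburuur/: /u/ is a high vowel immediately before /r/, so it lowers to [o]. /u/ is a high vowel immediately before /r/, so it lowers to [o]. → [unamboruor].
/halaururehusuruku/: /u/ is a high vowel immediately before /r/, so it lowers to [o]. /u/ is a high vowel immediately before /r/, so it lowers to [o]. /u/ is a high vowel immediately before /r/, so it lowers to [o]. → [halaororehusoruku].
/mumiirantiropirde/: /i/ is a high vowel immediately before /r/, so it lowers to [e]. /i/ is a high vowel immediately before /r/, so it lowers to [e]. /i/ is a high vowel immediately before /r/, so it lowers to [e]. → [mumieranteroperde].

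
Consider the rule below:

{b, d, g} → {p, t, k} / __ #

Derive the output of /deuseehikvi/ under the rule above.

deuseehikvi

No segment of /deuseehikvi/ meets the structural description of the rule, so the form surfaces unchanged.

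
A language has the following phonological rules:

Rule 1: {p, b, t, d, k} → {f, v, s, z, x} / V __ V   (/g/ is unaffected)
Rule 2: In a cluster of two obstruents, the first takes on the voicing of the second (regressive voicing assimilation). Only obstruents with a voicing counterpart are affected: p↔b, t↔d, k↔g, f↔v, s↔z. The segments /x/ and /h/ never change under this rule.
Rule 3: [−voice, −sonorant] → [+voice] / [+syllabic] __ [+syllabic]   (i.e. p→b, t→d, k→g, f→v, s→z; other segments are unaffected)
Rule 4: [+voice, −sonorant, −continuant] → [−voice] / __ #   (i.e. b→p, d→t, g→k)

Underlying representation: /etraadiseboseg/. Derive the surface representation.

etraazizevozek

Rule 1 (intervocalic spirantization): /d/ is a stop between vowels /a/ and /i/, so it spirantizes to the fricative [z]. /b/ is a stop between vowels /e/ and /o/, so it spirantizes to the fricative [v]. /etraadiseboseg/ → etraazisevoseg.
Rule 2 (regressive voicing assimilation): no segment meets the environment; /etraazisevoseg/ is unchanged.
Rule 3 (intervocalic voicing): /s/ is a voiceless obstruent between vowels /i/ and /e/, so it voices to [z]. /s/ is a voiceless obstruent between vowels /o/ and /e/, so it voices to [z]. /etraazisevoseg/ → etraazizevozeg.
Rule 4 (final devoicing): /g/ is a voiced stop in word-final position, so it devoices to [k]. /etraazizevozeg/ → etraazizevozek.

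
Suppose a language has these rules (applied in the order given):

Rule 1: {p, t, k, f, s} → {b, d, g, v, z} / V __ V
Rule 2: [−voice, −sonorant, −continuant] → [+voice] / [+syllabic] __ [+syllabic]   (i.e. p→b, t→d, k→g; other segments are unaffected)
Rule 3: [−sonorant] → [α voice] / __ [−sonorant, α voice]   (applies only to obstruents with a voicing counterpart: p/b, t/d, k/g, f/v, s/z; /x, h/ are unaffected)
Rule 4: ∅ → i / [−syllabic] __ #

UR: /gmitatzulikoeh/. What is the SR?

Rule 1 (intervocalic voicing): /t/ is a voiceless obstruent between vowels /i/ and /a/, so it voices to [d]. /k/ is a voiceless obstruent between vowels /i/ and /o/, so it voices to [g]. /gmitatzulikoeh/ → gmidatzuligoeh.
Rule 2 (intervocalic voicing): no segment meets the environment; /gmidatzuligoeh/ is unchanged.
Rule 3 (regressive voicing assimilation): /t/ precedes the voiced obstruent /z/, so it voices to [d] by assimilation. /gmidatzuligoeh/ → gmidadzuligoeh.
Rule 4 (final i-epenthesis): the form ends in the consonant /h/, so [i] is inserted word-finally. /gmidadzuligoeh/ → gmidadzuligoehi.

gmidadzuligoehi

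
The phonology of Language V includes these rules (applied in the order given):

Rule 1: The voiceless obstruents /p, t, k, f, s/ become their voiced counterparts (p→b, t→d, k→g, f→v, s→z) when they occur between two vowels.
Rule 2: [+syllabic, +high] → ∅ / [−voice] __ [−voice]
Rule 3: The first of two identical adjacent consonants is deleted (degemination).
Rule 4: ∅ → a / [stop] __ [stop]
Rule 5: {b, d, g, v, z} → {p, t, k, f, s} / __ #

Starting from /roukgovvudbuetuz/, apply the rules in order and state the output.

Rule 1 (intervocalic voicing): /t/ is a voiceless obstruent between vowels /e/ and /u/, so it voices to [d]. /roukgovvudbuetuz/ → roukgovvudbueduz.
Rule 2 (high vowel syncope): no segment meets the environment; /roukgovvudbueduz/ is unchanged.
Rule 3 (degemination): /vv/ is a geminate; the first /v/ deletes. /roukgovvudbueduz/ → roukgovudbueduz.
Rule 4 (stop-cluster a-epenthesis): /k/ and /g/ form a stop–stop cluster, so [a] is inserted between them. /d/ and /b/ form a stop–stop cluster, so [a] is inserted between them. /roukgovudbueduz/ → roukagovudabueduz.
Rule 5 (final devoicing): /z/ is a voiced obstruent in word-final position, so it devoices to [s]. /roukagovudabueduz/ → roukagovudabuedus.

roukagovudabuedus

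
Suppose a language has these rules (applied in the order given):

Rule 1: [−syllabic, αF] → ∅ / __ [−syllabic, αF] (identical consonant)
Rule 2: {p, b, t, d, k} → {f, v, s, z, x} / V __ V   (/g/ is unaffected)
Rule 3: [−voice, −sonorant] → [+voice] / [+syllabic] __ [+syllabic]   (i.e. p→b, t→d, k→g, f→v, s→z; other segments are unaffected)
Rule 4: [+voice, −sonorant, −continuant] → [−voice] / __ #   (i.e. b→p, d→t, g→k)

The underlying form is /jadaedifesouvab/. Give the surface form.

Rule 1 (degemination): no segment meets the environment; /jadaedifesouvab/ is unchanged.
Rule 2 (intervocalic spirantization): /d/ is a stop between vowels /a/ and /a/, so it spirantizes to the fricative [z]. /d/ is a stop between vowels /e/ and /i/, so it spirantizes to the fricative [z]. /jadaedifesouvab/ → jazaezifesouvab.
Rule 3 (intervocalic voicing): /f/ is a voiceless obstruent between vowels /i/ and /e/, so it voices to [v]. /s/ is a voiceless obstruent between vowels /e/ and /o/, so it voices to [z]. /jazaezifesouvab/ → jazaezivezouvab.
Rule 4 (final devoicing): /b/ is a voiced stop in word-final position, so it devoices to [p]. /jazaezivezouvab/ → jazaezivezouvap.

jazaezivezouvap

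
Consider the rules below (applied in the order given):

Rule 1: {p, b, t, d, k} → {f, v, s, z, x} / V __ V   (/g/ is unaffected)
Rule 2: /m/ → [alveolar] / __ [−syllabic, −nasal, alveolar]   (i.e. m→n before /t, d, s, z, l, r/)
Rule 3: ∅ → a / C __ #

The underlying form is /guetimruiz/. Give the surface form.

guesinruiza

Rule 1 (intervocalic spirantization): /t/ is a stop between vowels /e/ and /i/, so it spirantizes to the fricative [s]. /guetimruiz/ → guesimruiz.
Rule 2 (nasal place assimilation): /m/ precedes the alveolar consonant /r/, so it assimilates in place to [n]. /guesimruiz/ → guesinruiz.
Rule 3 (final a-epenthesis): the form ends in the consonant /z/, so [a] is inserted word-finally. /guesinruiz/ → guesinruiza.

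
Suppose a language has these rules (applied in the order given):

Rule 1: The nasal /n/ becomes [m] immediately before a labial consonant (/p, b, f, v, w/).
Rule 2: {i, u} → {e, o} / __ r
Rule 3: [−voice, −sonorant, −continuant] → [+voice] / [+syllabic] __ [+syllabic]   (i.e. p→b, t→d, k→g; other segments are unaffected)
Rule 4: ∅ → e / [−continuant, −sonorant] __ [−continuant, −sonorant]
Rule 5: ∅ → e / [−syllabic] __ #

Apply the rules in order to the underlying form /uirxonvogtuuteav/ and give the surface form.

uerxomvogetuudeave

Rule 1 (nasal place assimilation): /n/ precedes the labial consonant /v/, so it assimilates in place to [m]. /uirxonvogtuuteav/ → uirxomvogtuuteav.
Rule 2 (pre-rhotic lowering): /i/ is a high vowel immediately before /r/, so it lowers to [e]. /uirxomvogtuuteav/ → uerxomvogtuuteav.
Rule 3 (intervocalic voicing): /t/ is a voiceless stop between vowels /u/ and /e/, so it voices to [d]. /uerxomvogtuuteav/ → uerxomvogtuudeav.
Rule 4 (stop-cluster e-epenthesis): /g/ and /t/ form a stop–stop cluster, so [e] is inserted between them. /uerxomvogtuudeav/ → uerxomvogetuudeav.
Rule 5 (final e-epenthesis): the form ends in the consonant /v/, so [e] is inserted word-finally. /uerxomvogetuudeav/ → uerxomvogetuudeave.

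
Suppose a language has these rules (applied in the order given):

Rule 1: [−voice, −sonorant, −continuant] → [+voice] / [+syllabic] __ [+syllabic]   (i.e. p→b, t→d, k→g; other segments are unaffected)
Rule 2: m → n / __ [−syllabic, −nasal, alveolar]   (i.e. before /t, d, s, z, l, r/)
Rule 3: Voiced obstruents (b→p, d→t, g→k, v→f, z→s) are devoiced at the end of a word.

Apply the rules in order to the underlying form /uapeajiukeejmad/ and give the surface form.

uabeajiugeejmat

Rule 1 (intervocalic voicing): /p/ is a voiceless stop between vowels /a/ and /e/, so it voices to [b]. /k/ is a voiceless stop between vowels /u/ and /e/, so it voices to [g]. /uapeajiukeejmad/ → uabeajiugeejmad.
Rule 2 (nasal place assimilation): no segment meets the environment; /uabeajiugeejmad/ is unchanged.
Rule 3 (final devoicing): /d/ is a voiced obstruent in word-final position, so it devoices to [t]. /uabeajiugeejmad/ → uabeajiugeejmat.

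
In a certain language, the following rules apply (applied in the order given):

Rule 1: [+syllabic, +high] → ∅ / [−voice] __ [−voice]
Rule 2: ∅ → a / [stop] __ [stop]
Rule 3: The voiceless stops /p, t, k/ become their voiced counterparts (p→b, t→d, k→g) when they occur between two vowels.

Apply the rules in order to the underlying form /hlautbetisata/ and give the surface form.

hlaudabetsada

Rule 1 (high vowel syncope): /i/ is a high vowel flanked by voiceless consonants /t/ and /s/, so it deletes. /hlautbetisata/ → hlautbetsata.
Rule 2 (stop-cluster a-epenthesis): /t/ and /b/ form a stop–stop cluster, so [a] is inserted between them. /hlautbetsata/ → hlautabetsata.
Rule 3 (intervocalic voicing): /t/ is a voiceless stop between vowels /u/ and /a/, so it voices to [d]. /t/ is a voiceless stop between vowels /a/ and /a/, so it voices to [d]. /hlautabetsata/ → hlaudabetsada.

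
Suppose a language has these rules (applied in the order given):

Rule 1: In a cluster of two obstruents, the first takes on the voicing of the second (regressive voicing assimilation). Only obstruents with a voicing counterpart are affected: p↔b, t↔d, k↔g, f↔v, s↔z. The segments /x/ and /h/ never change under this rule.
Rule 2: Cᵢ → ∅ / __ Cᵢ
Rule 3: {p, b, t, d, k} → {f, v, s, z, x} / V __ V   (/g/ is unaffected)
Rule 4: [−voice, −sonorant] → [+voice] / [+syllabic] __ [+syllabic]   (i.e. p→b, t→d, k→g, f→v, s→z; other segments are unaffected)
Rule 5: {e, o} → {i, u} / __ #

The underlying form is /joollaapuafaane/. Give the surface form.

joolaavuavaani

Rule 1 (regressive voicing assimilation): no segment meets the environment; /joollaapuafaane/ is unchanged.
Rule 2 (degemination): /ll/ is a geminate; the first /l/ deletes. /joollaapuafaane/ → joolaapuafaane.
Rule 3 (intervocalic spirantization): /p/ is a stop between vowels /a/ and /u/, so it spirantizes to the fricative [f]. /joolaapuafaane/ → joolaafuafaane.
Rule 4 (intervocalic voicing): /f/ is a voiceless obstruent between vowels /a/ and /u/, so it voices to [v]. /f/ is a voiceless obstruent between vowels /a/ and /a/, so it voices to [v]. /joolaafuafaane/ → joolaavuavaane.
Rule 5 (final vowel raising): /e/ is a mid vowel in word-final position, so it raises to [i]. /joolaavuavaane/ → joolaavuavaani.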